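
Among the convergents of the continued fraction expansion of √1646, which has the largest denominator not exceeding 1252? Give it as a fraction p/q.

46048/1135

√1646 = [40; 1, 1, 3, 40, 3, 1, 1, 80, …] (period length 8).
Convergents:
  p_0/q_0 = 40/1
  p_1/q_1 = 41/1
  p_2/q_2 = 81/2
  p_3/q_3 = 284/7
  p_4/q_4 = 11441/282
  p_5/q_5 = 34607/853
  p_6/q_6 = 46048/1135
  p_7/q_7 = 80655/1988
q_6 = 1135 ≤ 1252 < 1988 = q_7, so the answer is 46048/1135.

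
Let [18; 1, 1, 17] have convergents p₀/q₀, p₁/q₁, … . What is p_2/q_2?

37/2

Using pₖ = aₖpₖ₋₁ + pₖ₋₂, qₖ = aₖqₖ₋₁ + qₖ₋₂ (with p₋₁=1, p₋₂=0, q₋₁=0, q₋₂=1):
  k=0: a=18, p=18, q=1
  k=1: a=1, p=19, q=1
  k=2: a=1, p=37, q=2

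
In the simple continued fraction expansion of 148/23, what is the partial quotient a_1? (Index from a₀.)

2

148 = 6·23 + 10   →  a_0 = 6
23 = 2·10 + 3   →  a_1 = 2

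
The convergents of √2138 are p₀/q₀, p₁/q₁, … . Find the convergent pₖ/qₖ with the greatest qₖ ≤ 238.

√2138 = [46; 4, 5, 5, 4, 92, …] (period length 5).
Convergents:
  p_0/q_0 = 46/1
  p_1/q_1 = 185/4
  p_2/q_2 = 971/21
  p_3/q_3 = 5040/109
  p_4/q_4 = 21131/457
q_3 = 109 ≤ 238 < 457 = q_4, so the answer is 5040/109.

5040/109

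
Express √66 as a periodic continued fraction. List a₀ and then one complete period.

[8; 8, 16]

a₀ = ⌊√66⌋ = 8.
With m₀=0, d₀=1 and mₖ₊₁ = dₖaₖ − mₖ, dₖ₊₁ = (n − mₖ₊₁²)/dₖ, aₖ₊₁ = ⌊(a₀+mₖ₊₁)/dₖ₊₁⌋:
  k=1: m=8, d=2, a=8
  k=2: m=8, d=1, a=16
d=1 and a=2a₀=16 at k=2, so the next step gives (m, d) = (8, 2) again — its k=1 value — and the period has length 2.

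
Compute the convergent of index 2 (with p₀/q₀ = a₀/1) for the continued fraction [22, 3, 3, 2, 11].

Using pₖ = aₖpₖ₋₁ + pₖ₋₂, qₖ = aₖqₖ₋₁ + qₖ₋₂ (with p₋₁=1, p₋₂=0, q₋₁=0, q₋₂=1):
  k=0: a=22, p=22, q=1
  k=1: a=3, p=67, q=3
  k=2: a=3, p=223, q=10

223/10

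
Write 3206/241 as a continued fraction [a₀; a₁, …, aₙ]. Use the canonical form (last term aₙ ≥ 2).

3206 = 13·241 + 73
241 = 3·73 + 22
73 = 3·22 + 7
22 = 3·7 + 1
7 = 7·1 + 0  (stop)
So 3206/241 = [13; 3, 3, 3, 7].

[13; 3, 3, 3, 7]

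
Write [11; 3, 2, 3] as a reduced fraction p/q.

271/24

Fold from the inside: start with 3/1.
  2 + 1/3 = 7/3
  3 + 3/7 = 24/7
  11 + 7/24 = 271/24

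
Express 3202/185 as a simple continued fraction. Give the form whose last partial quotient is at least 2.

[17; 3, 4, 14]

3202 = 17·185 + 57
185 = 3·57 + 14
57 = 4·14 + 1
14 = 14·1 + 0  (stop)
So 3202/185 = [17; 3, 4, 14].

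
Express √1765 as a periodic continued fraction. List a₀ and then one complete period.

[42; 84]

a₀ = ⌊√1765⌋ = 42.
With m₀=0, d₀=1 and mₖ₊₁ = dₖaₖ − mₖ, dₖ₊₁ = (n − mₖ₊₁²)/dₖ, aₖ₊₁ = ⌊(a₀+mₖ₊₁)/dₖ₊₁⌋:
  k=1: m=42, d=1, a=84
d=1 and a=2a₀=84 at k=1, so the next step gives (m, d) = (42, 1) again — its k=1 value — and the period has length 1.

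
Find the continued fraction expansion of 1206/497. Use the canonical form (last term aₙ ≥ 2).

[2; 2, 2, 1, 9, 2, 3]

1206 = 2·497 + 212
497 = 2·212 + 73
212 = 2·73 + 66
73 = 1·66 + 7
66 = 9·7 + 3
7 = 2·3 + 1
3 = 3·1 + 0  (stop)
So 1206/497 = [2; 2, 2, 1, 9, 2, 3].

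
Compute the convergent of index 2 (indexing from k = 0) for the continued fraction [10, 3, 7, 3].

227/22

Using pₖ = aₖpₖ₋₁ + pₖ₋₂, qₖ = aₖqₖ₋₁ + qₖ₋₂ (with p₋₁=1, p₋₂=0, q₋₁=0, q₋₂=1):
  k=0: a=10, p=10, q=1
  k=1: a=3, p=31, q=3
  k=2: a=7, p=227, q=22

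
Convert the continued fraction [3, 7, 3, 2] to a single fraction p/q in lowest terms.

160/51

Fold from the inside: start with 2/1.
  3 + 1/2 = 7/2
  7 + 2/7 = 51/7
  3 + 7/51 = 160/51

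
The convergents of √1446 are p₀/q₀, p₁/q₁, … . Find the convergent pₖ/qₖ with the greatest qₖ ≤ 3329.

√1446 = [38; 38, 76, …] (period length 2).
Convergents:
  p_0/q_0 = 38/1
  p_1/q_1 = 1445/38
  p_2/q_2 = 109858/2889
  p_3/q_3 = 4176049/109820
q_2 = 2889 ≤ 3329 < 109820 = q_3, so the answer is 109858/2889.

109858/2889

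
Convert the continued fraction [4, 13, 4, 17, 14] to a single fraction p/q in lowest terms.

52366/12849

Using pₖ = aₖpₖ₋₁ + pₖ₋₂ and qₖ = aₖqₖ₋₁ + qₖ₋₂:
  k=0: a=4, p=4, q=1
  k=1: a=13, p=53, q=13
  k=2: a=4, p=216, q=53
  k=3: a=17, p=3725, q=914
  k=4: a=14, p=52366, q=12849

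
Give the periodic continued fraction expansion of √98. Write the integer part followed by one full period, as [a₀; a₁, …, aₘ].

[9; 1, 8, 1, 18]

a₀ = ⌊√98⌋ = 9.
With m₀=0, d₀=1 and mₖ₊₁ = dₖaₖ − mₖ, dₖ₊₁ = (n − mₖ₊₁²)/dₖ, aₖ₊₁ = ⌊(a₀+mₖ₊₁)/dₖ₊₁⌋:
  k=1: m=9, d=17, a=1
  k=2: m=8, d=2, a=8
  k=3: m=8, d=17, a=1
  k=4: m=9, d=1, a=18
d=1 and a=2a₀=18 at k=4, so the next step gives (m, d) = (9, 17) again — its k=1 value — and the period has length 4.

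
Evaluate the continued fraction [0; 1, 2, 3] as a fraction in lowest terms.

Using pₖ = aₖpₖ₋₁ + pₖ₋₂ and qₖ = aₖqₖ₋₁ + qₖ₋₂:
  k=0: a=0, p=0, q=1
  k=1: a=1, p=1, q=1
  k=2: a=2, p=2, q=3
  k=3: a=3, p=7, q=10

7/10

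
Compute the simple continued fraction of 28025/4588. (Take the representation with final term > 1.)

[6; 9, 4, 3, 9, 4]

28025 = 6·4588 + 497
4588 = 9·497 + 115
497 = 4·115 + 37
115 = 3·37 + 4
37 = 9·4 + 1
4 = 4·1 + 0  (stop)
So 28025/4588 = [6; 9, 4, 3, 9, 4].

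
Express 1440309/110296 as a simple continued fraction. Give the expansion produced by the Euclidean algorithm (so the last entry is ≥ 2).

[13; 17, 14, 13, 8, 1, 3]

1440309 = 13×110296 + 6461
110296 = 17×6461 + 459
6461 = 14×459 + 35
459 = 13×35 + 4
35 = 8×4 + 3
4 = 1×3 + 1
3 = 3×1 + 0  (stop)
So 1440309/110296 = [13; 17, 14, 13, 8, 1, 3].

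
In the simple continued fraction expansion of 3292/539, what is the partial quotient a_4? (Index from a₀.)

3292 = 6·539 + 58   →  a_0 = 6
539 = 9·58 + 17   →  a_1 = 9
58 = 3·17 + 7   →  a_2 = 3
17 = 2·7 + 3   →  a_3 = 2
7 = 2·3 + 1   →  a_4 = 2

2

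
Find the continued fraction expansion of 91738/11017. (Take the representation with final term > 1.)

[8; 3, 17, 14, 15]

91738 = 8*11017 + 3602
11017 = 3*3602 + 211
3602 = 17*211 + 15
211 = 14*15 + 1
15 = 15*1 + 0  (stop)
So 91738/11017 = [8; 3, 17, 14, 15].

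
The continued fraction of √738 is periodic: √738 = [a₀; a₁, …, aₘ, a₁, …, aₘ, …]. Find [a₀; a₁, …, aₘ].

a₀ = ⌊√738⌋ = 27.
With m₀=0, d₀=1 and mₖ₊₁ = dₖaₖ − mₖ, dₖ₊₁ = (n − mₖ₊₁²)/dₖ, aₖ₊₁ = ⌊(a₀+mₖ₊₁)/dₖ₊₁⌋:
  k=1: m=27, d=9, a=6
  k=2: m=27, d=1, a=54
d=1 and a=2a₀=54 at k=2, so the next step gives (m, d) = (27, 9) again — its k=1 value — and the period has length 2.

[27; 6, 54]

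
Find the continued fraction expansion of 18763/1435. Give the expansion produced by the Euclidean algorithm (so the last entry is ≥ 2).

[13; 13, 3, 2, 15]

18763 = 13×1435 + 108
1435 = 13×108 + 31
108 = 3×31 + 15
31 = 2×15 + 1
15 = 15×1 + 0  (stop)
So 18763/1435 = [13; 13, 3, 2, 15].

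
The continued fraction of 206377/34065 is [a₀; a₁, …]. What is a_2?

6

206377 = 6·34065 + 1987   →  a_0 = 6
34065 = 17·1987 + 286   →  a_1 = 17
1987 = 6·286 + 271   →  a_2 = 6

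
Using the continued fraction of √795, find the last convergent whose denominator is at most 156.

√795 = [28; 5, 9, 5, 56, …] (period length 4).
Convergents:
  p_0/q_0 = 28/1
  p_1/q_1 = 141/5
  p_2/q_2 = 1297/46
  p_3/q_3 = 6626/235
q_2 = 46 ≤ 156 < 235 = q_3, so the answer is 1297/46.

1297/46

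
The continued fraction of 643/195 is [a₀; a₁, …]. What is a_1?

643 = 3·195 + 58   →  a_0 = 3
195 = 3·58 + 21   →  a_1 = 3

3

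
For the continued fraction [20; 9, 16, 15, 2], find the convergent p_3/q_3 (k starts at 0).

43921/2184

Using pₖ = aₖpₖ₋₁ + pₖ₋₂, qₖ = aₖqₖ₋₁ + qₖ₋₂ (with p₋₁=1, p₋₂=0, q₋₁=0, q₋₂=1):
  k=0: a=20, p=20, q=1
  k=1: a=9, p=181, q=9
  k=2: a=16, p=2916, q=145
  k=3: a=15, p=43921, q=2184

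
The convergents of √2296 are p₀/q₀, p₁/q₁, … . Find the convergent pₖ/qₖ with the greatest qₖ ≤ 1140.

54577/1139

√2296 = [47; 1, 10, 1, 94, …] (period length 4).
Convergents:
  p_0/q_0 = 47/1
  p_1/q_1 = 48/1
  p_2/q_2 = 527/11
  p_3/q_3 = 575/12
  p_4/q_4 = 54577/1139
  p_5/q_5 = 55152/1151
q_4 = 1139 ≤ 1140 < 1151 = q_5, so the answer is 54577/1139.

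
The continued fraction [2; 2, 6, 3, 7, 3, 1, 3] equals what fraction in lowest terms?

Fold from the inside: start with 3/1.
  1 + 1/3 = 4/3
  3 + 3/4 = 15/4
  7 + 4/15 = 109/15
  3 + 15/109 = 342/109
  6 + 109/342 = 2161/342
  2 + 342/2161 = 4664/2161
  2 + 2161/4664 = 11489/4664

11489/4664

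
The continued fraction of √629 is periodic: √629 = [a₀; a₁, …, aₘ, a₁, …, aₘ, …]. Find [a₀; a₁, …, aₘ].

[25; 12, 1, 1, 12, 50]

a₀ = ⌊√629⌋ = 25.
With m₀=0, d₀=1 and mₖ₊₁ = dₖaₖ − mₖ, dₖ₊₁ = (n − mₖ₊₁²)/dₖ, aₖ₊₁ = ⌊(a₀+mₖ₊₁)/dₖ₊₁⌋:
  k=1: m=25, d=4, a=12
  k=2: m=23, d=25, a=1
  k=3: m=2, d=25, a=1
  k=4: m=23, d=4, a=12
  k=5: m=25, d=1, a=50
d=1 and a=2a₀=50 at k=5, so the next step gives (m, d) = (25, 4) again — its k=1 value — and the period has length 5.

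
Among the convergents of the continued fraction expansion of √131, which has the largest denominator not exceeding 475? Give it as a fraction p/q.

√131 = [11; 2, 4, 11, 4, 2, 22, …] (period length 6).
Convergents:
  p_0/q_0 = 11/1
  p_1/q_1 = 23/2
  p_2/q_2 = 103/9
  p_3/q_3 = 1156/101
  p_4/q_4 = 4727/413
  p_5/q_5 = 10610/927
q_4 = 413 ≤ 475 < 927 = q_5, so the answer is 4727/413.

4727/413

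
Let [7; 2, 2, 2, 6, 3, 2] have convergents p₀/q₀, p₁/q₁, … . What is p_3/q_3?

Using pₖ = aₖpₖ₋₁ + pₖ₋₂, qₖ = aₖqₖ₋₁ + qₖ₋₂ (with p₋₁=1, p₋₂=0, q₋₁=0, q₋₂=1):
  k=0: a=7, p=7, q=1
  k=1: a=2, p=15, q=2
  k=2: a=2, p=37, q=5
  k=3: a=2, p=89, q=12

89/12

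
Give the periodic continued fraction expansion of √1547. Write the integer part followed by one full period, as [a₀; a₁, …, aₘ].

[39; 3, 78]

a₀ = ⌊√1547⌋ = 39.
With m₀=0, d₀=1 and mₖ₊₁ = dₖaₖ − mₖ, dₖ₊₁ = (n − mₖ₊₁²)/dₖ, aₖ₊₁ = ⌊(a₀+mₖ₊₁)/dₖ₊₁⌋:
  k=1: m=39, d=26, a=3
  k=2: m=39, d=1, a=78
d=1 and a=2a₀=78 at k=2, so the next step gives (m, d) = (39, 26) again — its k=1 value — and the period has length 2.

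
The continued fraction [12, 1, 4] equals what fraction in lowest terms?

Using pₖ = aₖpₖ₋₁ + pₖ₋₂ and qₖ = aₖqₖ₋₁ + qₖ₋₂:
  k=0: a=12, p=12, q=1
  k=1: a=1, p=13, q=1
  k=2: a=4, p=64, q=5

64/5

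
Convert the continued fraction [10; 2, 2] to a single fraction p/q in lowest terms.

Fold from the inside: start with 2/1.
  2 + 1/2 = 5/2
  10 + 2/5 = 52/5

52/5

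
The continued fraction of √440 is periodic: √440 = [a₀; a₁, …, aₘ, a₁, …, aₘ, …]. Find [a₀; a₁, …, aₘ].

a₀ = ⌊√440⌋ = 20.
With m₀=0, d₀=1 and mₖ₊₁ = dₖaₖ − mₖ, dₖ₊₁ = (n − mₖ₊₁²)/dₖ, aₖ₊₁ = ⌊(a₀+mₖ₊₁)/dₖ₊₁⌋:
  k=1: m=20, d=40, a=1
  k=2: m=20, d=1, a=40
d=1 and a=2a₀=40 at k=2, so the next step gives (m, d) = (20, 40) again — its k=1 value — and the period has length 2.

[20; 1, 40]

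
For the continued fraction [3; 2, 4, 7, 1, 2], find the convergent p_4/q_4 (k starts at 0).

Using pₖ = aₖpₖ₋₁ + pₖ₋₂, qₖ = aₖqₖ₋₁ + qₖ₋₂ (with p₋₁=1, p₋₂=0, q₋₁=0, q₋₂=1):
  k=0: a=3, p=3, q=1
  k=1: a=2, p=7, q=2
  k=2: a=4, p=31, q=9
  k=3: a=7, p=224, q=65
  k=4: a=1, p=255, q=74

255/74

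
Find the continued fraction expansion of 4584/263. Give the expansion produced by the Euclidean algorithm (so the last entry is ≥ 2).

4584 = 17×263 + 113
263 = 2×113 + 37
113 = 3×37 + 2
37 = 18×2 + 1
2 = 2×1 + 0  (stop)
So 4584/263 = [17; 2, 3, 18, 2].

[17; 2, 3, 18, 2]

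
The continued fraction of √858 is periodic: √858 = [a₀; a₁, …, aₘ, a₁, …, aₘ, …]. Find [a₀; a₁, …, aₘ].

[29; 3, 2, 3, 58]

a₀ = ⌊√858⌋ = 29.
With m₀=0, d₀=1 and mₖ₊₁ = dₖaₖ − mₖ, dₖ₊₁ = (n − mₖ₊₁²)/dₖ, aₖ₊₁ = ⌊(a₀+mₖ₊₁)/dₖ₊₁⌋:
  k=1: m=29, d=17, a=3
  k=2: m=22, d=22, a=2
  k=3: m=22, d=17, a=3
  k=4: m=29, d=1, a=58
d=1 and a=2a₀=58 at k=4, so the next step gives (m, d) = (29, 17) again — its k=1 value — and the period has length 4.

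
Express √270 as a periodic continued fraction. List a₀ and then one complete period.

[16; 2, 3, 6, 3, 2, 32]

a₀ = ⌊√270⌋ = 16.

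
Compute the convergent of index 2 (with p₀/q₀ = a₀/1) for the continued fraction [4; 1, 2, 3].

14/3

Using pₖ = aₖpₖ₋₁ + pₖ₋₂, qₖ = aₖqₖ₋₁ + qₖ₋₂ (with p₋₁=1, p₋₂=0, q₋₁=0, q₋₂=1):
  k=0: a=4, p=4, q=1
  k=1: a=1, p=5, q=1
  k=2: a=2, p=14, q=3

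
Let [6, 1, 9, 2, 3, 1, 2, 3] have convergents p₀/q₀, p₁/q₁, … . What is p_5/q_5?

Using pₖ = aₖpₖ₋₁ + pₖ₋₂, qₖ = aₖqₖ₋₁ + qₖ₋₂ (with p₋₁=1, p₋₂=0, q₋₁=0, q₋₂=1):
  k=0: a=6, p=6, q=1
  k=1: a=1, p=7, q=1
  k=2: a=9, p=69, q=10
  k=3: a=2, p=145, q=21
  k=4: a=3, p=504, q=73
  k=5: a=1, p=649, q=94

649/94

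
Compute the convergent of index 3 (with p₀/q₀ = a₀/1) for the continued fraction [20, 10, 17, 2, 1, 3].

7075/352

Using pₖ = aₖpₖ₋₁ + pₖ₋₂, qₖ = aₖqₖ₋₁ + qₖ₋₂ (with p₋₁=1, p₋₂=0, q₋₁=0, q₋₂=1):
  k=0: a=20, p=20, q=1
  k=1: a=10, p=201, q=10
  k=2: a=17, p=3437, q=171
  k=3: a=2, p=7075, q=352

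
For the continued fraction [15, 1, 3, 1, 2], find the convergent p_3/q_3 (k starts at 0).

Using pₖ = aₖpₖ₋₁ + pₖ₋₂, qₖ = aₖqₖ₋₁ + qₖ₋₂ (with p₋₁=1, p₋₂=0, q₋₁=0, q₋₂=1):
  k=0: a=15, p=15, q=1
  k=1: a=1, p=16, q=1
  k=2: a=3, p=63, q=4
  k=3: a=1, p=79, q=5

79/5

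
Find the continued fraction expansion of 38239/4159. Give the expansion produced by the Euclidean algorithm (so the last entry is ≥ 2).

[9; 5, 6, 1, 3, 1, 3, 6]

38239 = 9·4159 + 808
4159 = 5·808 + 119
808 = 6·119 + 94
119 = 1·94 + 25
94 = 3·25 + 19
25 = 1·19 + 6
19 = 3·6 + 1
6 = 6·1 + 0  (stop)
So 38239/4159 = [9; 5, 6, 1, 3, 1, 3, 6].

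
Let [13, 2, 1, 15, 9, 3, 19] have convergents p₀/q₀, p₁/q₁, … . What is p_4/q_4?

5683/426

Using pₖ = aₖpₖ₋₁ + pₖ₋₂, qₖ = aₖqₖ₋₁ + qₖ₋₂ (with p₋₁=1, p₋₂=0, q₋₁=0, q₋₂=1):
  k=0: a=13, p=13, q=1
  k=1: a=2, p=27, q=2
  k=2: a=1, p=40, q=3
  k=3: a=15, p=627, q=47
  k=4: a=9, p=5683, q=426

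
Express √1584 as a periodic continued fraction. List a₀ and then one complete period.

a₀ = ⌊√1584⌋ = 39.
With m₀=0, d₀=1 and mₖ₊₁ = dₖaₖ − mₖ, dₖ₊₁ = (n − mₖ₊₁²)/dₖ, aₖ₊₁ = ⌊(a₀+mₖ₊₁)/dₖ₊₁⌋:
  k=1: m=39, d=63, a=1
  k=2: m=24, d=16, a=3
  k=3: m=24, d=63, a=1
  k=4: m=39, d=1, a=78
d=1 and a=2a₀=78 at k=4, so the next step gives (m, d) = (39, 63) again — its k=1 value — and the period has length 4.

[39; 1, 3, 1, 78]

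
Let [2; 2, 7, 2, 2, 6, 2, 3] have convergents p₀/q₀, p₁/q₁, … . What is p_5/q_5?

Using pₖ = aₖpₖ₋₁ + pₖ₋₂, qₖ = aₖqₖ₋₁ + qₖ₋₂ (with p₋₁=1, p₋₂=0, q₋₁=0, q₋₂=1):
  k=0: a=2, p=2, q=1
  k=1: a=2, p=5, q=2
  k=2: a=7, p=37, q=15
  k=3: a=2, p=79, q=32
  k=4: a=2, p=195, q=79
  k=5: a=6, p=1249, q=506

1249/506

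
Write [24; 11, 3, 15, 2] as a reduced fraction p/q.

25919/1076

Fold from the inside: start with 2/1.
  15 + 1/2 = 31/2
  3 + 2/31 = 95/31
  11 + 31/95 = 1076/95
  24 + 95/1076 = 25919/1076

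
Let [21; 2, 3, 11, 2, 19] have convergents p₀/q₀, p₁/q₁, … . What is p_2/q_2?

150/7

Using pₖ = aₖpₖ₋₁ + pₖ₋₂, qₖ = aₖqₖ₋₁ + qₖ₋₂ (with p₋₁=1, p₋₂=0, q₋₁=0, q₋₂=1):
  k=0: a=21, p=21, q=1
  k=1: a=2, p=43, q=2
  k=2: a=3, p=150, q=7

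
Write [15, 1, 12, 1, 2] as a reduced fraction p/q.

653/41

Fold from the inside: start with 2/1.
  1 + 1/2 = 3/2
  12 + 2/3 = 38/3
  1 + 3/38 = 41/38
  15 + 38/41 = 653/41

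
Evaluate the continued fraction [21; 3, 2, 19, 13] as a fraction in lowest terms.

37784/1775

Fold from the inside: start with 13/1.
  19 + 1/13 = 248/13
  2 + 13/248 = 509/248
  3 + 248/509 = 1775/509
  21 + 509/1775 = 37784/1775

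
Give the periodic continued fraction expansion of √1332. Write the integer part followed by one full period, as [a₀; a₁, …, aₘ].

[36; 2, 72]

a₀ = ⌊√1332⌋ = 36.
With m₀=0, d₀=1 and mₖ₊₁ = dₖaₖ − mₖ, dₖ₊₁ = (n − mₖ₊₁²)/dₖ, aₖ₊₁ = ⌊(a₀+mₖ₊₁)/dₖ₊₁⌋:
  k=1: m=36, d=36, a=2
  k=2: m=36, d=1, a=72
d=1 and a=2a₀=72 at k=2, so the next step gives (m, d) = (36, 36) again — its k=1 value — and the period has length 2.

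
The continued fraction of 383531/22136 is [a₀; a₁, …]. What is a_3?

14

383531 = 17·22136 + 7219   →  a_0 = 17
22136 = 3·7219 + 479   →  a_1 = 3
7219 = 15·479 + 34   →  a_2 = 15
479 = 14·34 + 3   →  a_3 = 14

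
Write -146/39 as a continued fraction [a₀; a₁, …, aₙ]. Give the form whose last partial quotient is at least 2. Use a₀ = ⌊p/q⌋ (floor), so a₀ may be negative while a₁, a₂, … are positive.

[-4; 3, 1, 9]

-146 = -4·39 + 10
39 = 3·10 + 9
10 = 1·9 + 1
9 = 9·1 + 0  (stop)
So -146/39 = [-4; 3, 1, 9].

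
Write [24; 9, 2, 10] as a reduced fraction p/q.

4797/199

Using pₖ = aₖpₖ₋₁ + pₖ₋₂ and qₖ = aₖqₖ₋₁ + qₖ₋₂:
  k=0: a=24, p=24, q=1
  k=1: a=9, p=217, q=9
  k=2: a=2, p=458, q=19
  k=3: a=10, p=4797, q=199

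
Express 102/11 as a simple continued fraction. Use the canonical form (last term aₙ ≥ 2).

102 = 9·11 + 3
11 = 3·3 + 2
3 = 1·2 + 1
2 = 2·1 + 0  (stop)
So 102/11 = [9; 3, 1, 2].

[9; 3, 1, 2]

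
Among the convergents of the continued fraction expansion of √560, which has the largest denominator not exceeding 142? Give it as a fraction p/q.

√560 = [23; 1, 1, 1, 46, …] (period length 4).
Convergents:
  p_0/q_0 = 23/1
  p_1/q_1 = 24/1
  p_2/q_2 = 47/2
  p_3/q_3 = 71/3
  p_4/q_4 = 3313/140
  p_5/q_5 = 3384/143
q_4 = 140 ≤ 142 < 143 = q_5, so the answer is 3313/140.

3313/140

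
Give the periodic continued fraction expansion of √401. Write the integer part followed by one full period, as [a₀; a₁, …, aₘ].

a₀ = ⌊√401⌋ = 20.
With m₀=0, d₀=1 and mₖ₊₁ = dₖaₖ − mₖ, dₖ₊₁ = (n − mₖ₊₁²)/dₖ, aₖ₊₁ = ⌊(a₀+mₖ₊₁)/dₖ₊₁⌋:
  k=1: m=20, d=1, a=40
d=1 and a=2a₀=40 at k=1, so the next step gives (m, d) = (20, 1) again — its k=1 value — and the period has length 1.

[20; 40]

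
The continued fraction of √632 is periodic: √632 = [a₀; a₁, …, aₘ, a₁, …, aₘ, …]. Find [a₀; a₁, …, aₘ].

a₀ = ⌊√632⌋ = 25.
With m₀=0, d₀=1 and mₖ₊₁ = dₖaₖ − mₖ, dₖ₊₁ = (n − mₖ₊₁²)/dₖ, aₖ₊₁ = ⌊(a₀+mₖ₊₁)/dₖ₊₁⌋:
  k=1: m=25, d=7, a=7
  k=2: m=24, d=8, a=6
  k=3: m=24, d=7, a=7
  k=4: m=25, d=1, a=50
d=1 and a=2a₀=50 at k=4, so the next step gives (m, d) = (25, 7) again — its k=1 value — and the period has length 4.

[25; 7, 6, 7, 50]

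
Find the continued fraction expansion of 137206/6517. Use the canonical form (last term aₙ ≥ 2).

137206 = 21*6517 + 349
6517 = 18*349 + 235
349 = 1*235 + 114
235 = 2*114 + 7
114 = 16*7 + 2
7 = 3*2 + 1
2 = 2*1 + 0  (stop)
So 137206/6517 = [21; 18, 1, 2, 16, 3, 2].

[21; 18, 1, 2, 16, 3, 2]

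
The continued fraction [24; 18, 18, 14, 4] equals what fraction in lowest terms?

447358/18597

Fold from the inside: start with 4/1.
  14 + 1/4 = 57/4
  18 + 4/57 = 1030/57
  18 + 57/1030 = 18597/1030
  24 + 1030/18597 = 447358/18597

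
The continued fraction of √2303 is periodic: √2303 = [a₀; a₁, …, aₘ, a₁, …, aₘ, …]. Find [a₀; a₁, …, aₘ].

a₀ = ⌊√2303⌋ = 47.
With m₀=0, d₀=1 and mₖ₊₁ = dₖaₖ − mₖ, dₖ₊₁ = (n − mₖ₊₁²)/dₖ, aₖ₊₁ = ⌊(a₀+mₖ₊₁)/dₖ₊₁⌋:
  k=1: m=47, d=94, a=1
  k=2: m=47, d=1, a=94
d=1 and a=2a₀=94 at k=2, so the next step gives (m, d) = (47, 94) again — its k=1 value — and the period has length 2.

[47; 1, 94]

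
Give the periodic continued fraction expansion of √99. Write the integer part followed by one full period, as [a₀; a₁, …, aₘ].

[9; 1, 18]

a₀ = ⌊√99⌋ = 9.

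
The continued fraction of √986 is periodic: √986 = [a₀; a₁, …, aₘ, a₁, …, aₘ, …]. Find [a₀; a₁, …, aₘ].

a₀ = ⌊√986⌋ = 31.
With m₀=0, d₀=1 and mₖ₊₁ = dₖaₖ − mₖ, dₖ₊₁ = (n − mₖ₊₁²)/dₖ, aₖ₊₁ = ⌊(a₀+mₖ₊₁)/dₖ₊₁⌋:
  k=1: m=31, d=25, a=2
  k=2: m=19, d=25, a=2
  k=3: m=31, d=1, a=62
d=1 and a=2a₀=62 at k=3, so the next step gives (m, d) = (31, 25) again — its k=1 value — and the period has length 3.

[31; 2, 2, 62]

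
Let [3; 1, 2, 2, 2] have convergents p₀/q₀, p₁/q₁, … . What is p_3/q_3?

Using pₖ = aₖpₖ₋₁ + pₖ₋₂, qₖ = aₖqₖ₋₁ + qₖ₋₂ (with p₋₁=1, p₋₂=0, q₋₁=0, q₋₂=1):
  k=0: a=3, p=3, q=1
  k=1: a=1, p=4, q=1
  k=2: a=2, p=11, q=3
  k=3: a=2, p=26, q=7

26/7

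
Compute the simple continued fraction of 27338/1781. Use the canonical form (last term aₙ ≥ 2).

27338 = 15*1781 + 623
1781 = 2*623 + 535
623 = 1*535 + 88
535 = 6*88 + 7
88 = 12*7 + 4
7 = 1*4 + 3
4 = 1*3 + 1
3 = 3*1 + 0  (stop)
So 27338/1781 = [15; 2, 1, 6, 12, 1, 1, 3].

[15; 2, 1, 6, 12, 1, 1, 3]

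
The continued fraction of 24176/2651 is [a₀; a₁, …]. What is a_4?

3

24176 = 9·2651 + 317   →  a_0 = 9
2651 = 8·317 + 115   →  a_1 = 8
317 = 2·115 + 87   →  a_2 = 2
115 = 1·87 + 28   →  a_3 = 1
87 = 3·28 + 3   →  a_4 = 3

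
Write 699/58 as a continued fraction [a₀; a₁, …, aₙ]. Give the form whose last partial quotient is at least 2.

[12; 19, 3]

699 = 12×58 + 3
58 = 19×3 + 1
3 = 3×1 + 0  (stop)
So 699/58 = [12; 19, 3].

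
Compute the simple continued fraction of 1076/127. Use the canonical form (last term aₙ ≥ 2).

[8; 2, 8, 1, 1, 3]

1076 = 8*127 + 60
127 = 2*60 + 7
60 = 8*7 + 4
7 = 1*4 + 3
4 = 1*3 + 1
3 = 3*1 + 0  (stop)
So 1076/127 = [8; 2, 8, 1, 1, 3].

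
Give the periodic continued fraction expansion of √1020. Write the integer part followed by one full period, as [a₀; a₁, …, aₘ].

a₀ = ⌊√1020⌋ = 31.

[31; 1, 14, 1, 62]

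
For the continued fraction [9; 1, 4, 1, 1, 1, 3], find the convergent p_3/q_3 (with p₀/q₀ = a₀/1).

59/6

Using pₖ = aₖpₖ₋₁ + pₖ₋₂, qₖ = aₖqₖ₋₁ + qₖ₋₂ (with p₋₁=1, p₋₂=0, q₋₁=0, q₋₂=1):
  k=0: a=9, p=9, q=1
  k=1: a=1, p=10, q=1
  k=2: a=4, p=49, q=5
  k=3: a=1, p=59, q=6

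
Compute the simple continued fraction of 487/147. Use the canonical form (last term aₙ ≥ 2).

[3; 3, 5, 9]

487 = 3*147 + 46
147 = 3*46 + 9
46 = 5*9 + 1
9 = 9*1 + 0  (stop)
So 487/147 = [3; 3, 5, 9].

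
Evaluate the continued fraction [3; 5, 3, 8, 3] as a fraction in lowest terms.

Fold from the inside: start with 3/1.
  8 + 1/3 = 25/3
  3 + 3/25 = 78/25
  5 + 25/78 = 415/78
  3 + 78/415 = 1323/415

1323/415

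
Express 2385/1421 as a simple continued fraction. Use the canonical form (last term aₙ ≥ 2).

[1; 1, 2, 9, 7, 7]

2385 = 1*1421 + 964
1421 = 1*964 + 457
964 = 2*457 + 50
457 = 9*50 + 7
50 = 7*7 + 1
7 = 7*1 + 0  (stop)
So 2385/1421 = [1; 1, 2, 9, 7, 7].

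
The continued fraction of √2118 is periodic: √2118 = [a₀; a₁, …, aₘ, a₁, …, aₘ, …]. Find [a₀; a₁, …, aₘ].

[46; 46, 92]

a₀ = ⌊√2118⌋ = 46.
With m₀=0, d₀=1 and mₖ₊₁ = dₖaₖ − mₖ, dₖ₊₁ = (n − mₖ₊₁²)/dₖ, aₖ₊₁ = ⌊(a₀+mₖ₊₁)/dₖ₊₁⌋:
  k=1: m=46, d=2, a=46
  k=2: m=46, d=1, a=92
d=1 and a=2a₀=92 at k=2, so the next step gives (m, d) = (46, 2) again — its k=1 value — and the period has length 2.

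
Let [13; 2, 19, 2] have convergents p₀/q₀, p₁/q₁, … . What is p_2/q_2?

526/39

Using pₖ = aₖpₖ₋₁ + pₖ₋₂, qₖ = aₖqₖ₋₁ + qₖ₋₂ (with p₋₁=1, p₋₂=0, q₋₁=0, q₋₂=1):
  k=0: a=13, p=13, q=1
  k=1: a=2, p=27, q=2
  k=2: a=19, p=526, q=39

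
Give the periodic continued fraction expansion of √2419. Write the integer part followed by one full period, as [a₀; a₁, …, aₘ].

[49; 5, 2, 5, 98]

a₀ = ⌊√2419⌋ = 49.
With m₀=0, d₀=1 and mₖ₊₁ = dₖaₖ − mₖ, dₖ₊₁ = (n − mₖ₊₁²)/dₖ, aₖ₊₁ = ⌊(a₀+mₖ₊₁)/dₖ₊₁⌋:
  k=1: m=49, d=18, a=5
  k=2: m=41, d=41, a=2
  k=3: m=41, d=18, a=5
  k=4: m=49, d=1, a=98
d=1 and a=2a₀=98 at k=4, so the next step gives (m, d) = (49, 18) again — its k=1 value — and the period has length 4.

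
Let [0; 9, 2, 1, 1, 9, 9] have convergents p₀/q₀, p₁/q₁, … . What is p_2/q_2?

2/19

Using pₖ = aₖpₖ₋₁ + pₖ₋₂, qₖ = aₖqₖ₋₁ + qₖ₋₂ (with p₋₁=1, p₋₂=0, q₋₁=0, q₋₂=1):
  k=0: a=0, p=0, q=1
  k=1: a=9, p=1, q=9
  k=2: a=2, p=2, q=19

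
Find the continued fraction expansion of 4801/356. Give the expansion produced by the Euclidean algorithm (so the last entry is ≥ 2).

[13; 2, 17, 3, 3]

4801 = 13*356 + 173
356 = 2*173 + 10
173 = 17*10 + 3
10 = 3*3 + 1
3 = 3*1 + 0  (stop)
So 4801/356 = [13; 2, 17, 3, 3].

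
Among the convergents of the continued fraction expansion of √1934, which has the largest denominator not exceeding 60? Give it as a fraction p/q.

1935/44

√1934 = [43; 1, 42, 1, 86, …] (period length 4).
Convergents:
  p_0/q_0 = 43/1
  p_1/q_1 = 44/1
  p_2/q_2 = 1891/43
  p_3/q_3 = 1935/44
  p_4/q_4 = 168301/3827
q_3 = 44 ≤ 60 < 3827 = q_4, so the answer is 1935/44.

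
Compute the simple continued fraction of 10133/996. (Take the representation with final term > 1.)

[10; 5, 1, 3, 8, 2, 2]

10133 = 10·996 + 173
996 = 5·173 + 131
173 = 1·131 + 42
131 = 3·42 + 5
42 = 8·5 + 2
5 = 2·2 + 1
2 = 2·1 + 0  (stop)
So 10133/996 = [10; 5, 1, 3, 8, 2, 2].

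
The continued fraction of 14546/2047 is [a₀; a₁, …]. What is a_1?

14546 = 7·2047 + 217   →  a_0 = 7
2047 = 9·217 + 94   →  a_1 = 9

9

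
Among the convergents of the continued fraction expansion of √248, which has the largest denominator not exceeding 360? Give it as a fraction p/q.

√248 = [15; 1, 2, 1, 30, …] (period length 4).
Convergents:
  p_0/q_0 = 15/1
  p_1/q_1 = 16/1
  p_2/q_2 = 47/3
  p_3/q_3 = 63/4
  p_4/q_4 = 1937/123
  p_5/q_5 = 2000/127
  p_6/q_6 = 5937/377
q_5 = 127 ≤ 360 < 377 = q_6, so the answer is 2000/127.

2000/127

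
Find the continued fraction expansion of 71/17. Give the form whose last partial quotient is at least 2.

[4; 5, 1, 2]

71 = 4*17 + 3
17 = 5*3 + 2
3 = 1*2 + 1
2 = 2*1 + 0  (stop)
So 71/17 = [4; 5, 1, 2].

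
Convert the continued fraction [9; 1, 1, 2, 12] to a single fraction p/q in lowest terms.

595/62

Using pₖ = aₖpₖ₋₁ + pₖ₋₂ and qₖ = aₖqₖ₋₁ + qₖ₋₂:
  k=0: a=9, p=9, q=1
  k=1: a=1, p=10, q=1
  k=2: a=1, p=19, q=2
  k=3: a=2, p=48, q=5
  k=4: a=12, p=595, q=62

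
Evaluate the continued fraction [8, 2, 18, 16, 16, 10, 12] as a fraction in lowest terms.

Using pₖ = aₖpₖ₋₁ + pₖ₋₂ and qₖ = aₖqₖ₋₁ + qₖ₋₂:
  k=0: a=8, p=8, q=1
  k=1: a=2, p=17, q=2
  k=2: a=18, p=314, q=37
  k=3: a=16, p=5041, q=594
  k=4: a=16, p=80970, q=9541
  k=5: a=10, p=814741, q=96004
  k=6: a=12, p=9857862, q=1161589

9857862/1161589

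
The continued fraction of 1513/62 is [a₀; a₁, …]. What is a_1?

1513 = 24·62 + 25   →  a_0 = 24
62 = 2·25 + 12   →  a_1 = 2

2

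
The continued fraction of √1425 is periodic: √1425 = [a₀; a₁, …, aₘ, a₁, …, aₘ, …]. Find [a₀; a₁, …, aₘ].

a₀ = ⌊√1425⌋ = 37.
With m₀=0, d₀=1 and mₖ₊₁ = dₖaₖ − mₖ, dₖ₊₁ = (n − mₖ₊₁²)/dₖ, aₖ₊₁ = ⌊(a₀+mₖ₊₁)/dₖ₊₁⌋:
  k=1: m=37, d=56, a=1
  k=2: m=19, d=19, a=2
  k=3: m=19, d=56, a=1
  k=4: m=37, d=1, a=74
d=1 and a=2a₀=74 at k=4, so the next step gives (m, d) = (37, 56) again — its k=1 value — and the period has length 4.

[37; 1, 2, 1, 74]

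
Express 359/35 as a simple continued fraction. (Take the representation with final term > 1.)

359 = 10·35 + 9
35 = 3·9 + 8
9 = 1·8 + 1
8 = 8·1 + 0  (stop)
So 359/35 = [10; 3, 1, 8].

[10; 3, 1, 8]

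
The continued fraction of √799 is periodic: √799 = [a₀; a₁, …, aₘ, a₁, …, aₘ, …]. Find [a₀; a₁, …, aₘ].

a₀ = ⌊√799⌋ = 28.
With m₀=0, d₀=1 and mₖ₊₁ = dₖaₖ − mₖ, dₖ₊₁ = (n − mₖ₊₁²)/dₖ, aₖ₊₁ = ⌊(a₀+mₖ₊₁)/dₖ₊₁⌋:
  k=1: m=28, d=15, a=3
  k=2: m=17, d=34, a=1
  k=3: m=17, d=15, a=3
  k=4: m=28, d=1, a=56
d=1 and a=2a₀=56 at k=4, so the next step gives (m, d) = (28, 15) again — its k=1 value — and the period has length 4.

[28; 3, 1, 3, 56]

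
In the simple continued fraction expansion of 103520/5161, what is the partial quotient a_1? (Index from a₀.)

103520 = 20·5161 + 300   →  a_0 = 20
5161 = 17·300 + 61   →  a_1 = 17

17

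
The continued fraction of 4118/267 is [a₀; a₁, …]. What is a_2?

2

4118 = 15·267 + 113   →  a_0 = 15
267 = 2·113 + 41   →  a_1 = 2
113 = 2·41 + 31   →  a_2 = 2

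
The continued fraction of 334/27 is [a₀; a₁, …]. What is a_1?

334 = 12·27 + 10   →  a_0 = 12
27 = 2·10 + 7   →  a_1 = 2

2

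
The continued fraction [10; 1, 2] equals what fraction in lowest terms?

Using pₖ = aₖpₖ₋₁ + pₖ₋₂ and qₖ = aₖqₖ₋₁ + qₖ₋₂:
  k=0: a=10, p=10, q=1
  k=1: a=1, p=11, q=1
  k=2: a=2, p=32, q=3

32/3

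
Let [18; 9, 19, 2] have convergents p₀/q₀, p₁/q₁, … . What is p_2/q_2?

Using pₖ = aₖpₖ₋₁ + pₖ₋₂, qₖ = aₖqₖ₋₁ + qₖ₋₂ (with p₋₁=1, p₋₂=0, q₋₁=0, q₋₂=1):
  k=0: a=18, p=18, q=1
  k=1: a=9, p=163, q=9
  k=2: a=19, p=3115, q=172

3115/172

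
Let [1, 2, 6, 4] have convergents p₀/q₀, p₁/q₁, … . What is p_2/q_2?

Using pₖ = aₖpₖ₋₁ + pₖ₋₂, qₖ = aₖqₖ₋₁ + qₖ₋₂ (with p₋₁=1, p₋₂=0, q₋₁=0, q₋₂=1):
  k=0: a=1, p=1, q=1
  k=1: a=2, p=3, q=2
  k=2: a=6, p=19, q=13

19/13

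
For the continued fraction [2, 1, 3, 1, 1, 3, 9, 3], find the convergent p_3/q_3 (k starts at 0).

Using pₖ = aₖpₖ₋₁ + pₖ₋₂, qₖ = aₖqₖ₋₁ + qₖ₋₂ (with p₋₁=1, p₋₂=0, q₋₁=0, q₋₂=1):
  k=0: a=2, p=2, q=1
  k=1: a=1, p=3, q=1
  k=2: a=3, p=11, q=4
  k=3: a=1, p=14, q=5

14/5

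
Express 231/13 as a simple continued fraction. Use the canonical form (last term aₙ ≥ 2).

231 = 17·13 + 10
13 = 1·10 + 3
10 = 3·3 + 1
3 = 3·1 + 0  (stop)
So 231/13 = [17; 1, 3, 3].

[17; 1, 3, 3]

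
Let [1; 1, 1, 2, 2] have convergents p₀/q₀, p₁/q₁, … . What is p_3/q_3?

8/5

Using pₖ = aₖpₖ₋₁ + pₖ₋₂, qₖ = aₖqₖ₋₁ + qₖ₋₂ (with p₋₁=1, p₋₂=0, q₋₁=0, q₋₂=1):
  k=0: a=1, p=1, q=1
  k=1: a=1, p=2, q=1
  k=2: a=1, p=3, q=2
  k=3: a=2, p=8, q=5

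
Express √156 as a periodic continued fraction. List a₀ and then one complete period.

a₀ = ⌊√156⌋ = 12.
With m₀=0, d₀=1 and mₖ₊₁ = dₖaₖ − mₖ, dₖ₊₁ = (n − mₖ₊₁²)/dₖ, aₖ₊₁ = ⌊(a₀+mₖ₊₁)/dₖ₊₁⌋:
  k=1: m=12, d=12, a=2
  k=2: m=12, d=1, a=24
d=1 and a=2a₀=24 at k=2, so the next step gives (m, d) = (12, 12) again — its k=1 value — and the period has length 2.

[12; 2, 24]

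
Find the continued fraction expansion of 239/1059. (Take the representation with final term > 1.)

239 = 0·1059 + 239
1059 = 4·239 + 103
239 = 2·103 + 33
103 = 3·33 + 4
33 = 8·4 + 1
4 = 4·1 + 0  (stop)
So 239/1059 = [0; 4, 2, 3, 8, 4].

[0; 4, 2, 3, 8, 4]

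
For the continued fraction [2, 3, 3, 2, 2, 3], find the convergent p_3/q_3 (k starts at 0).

Using pₖ = aₖpₖ₋₁ + pₖ₋₂, qₖ = aₖqₖ₋₁ + qₖ₋₂ (with p₋₁=1, p₋₂=0, q₋₁=0, q₋₂=1):
  k=0: a=2, p=2, q=1
  k=1: a=3, p=7, q=3
  k=2: a=3, p=23, q=10
  k=3: a=2, p=53, q=23

53/23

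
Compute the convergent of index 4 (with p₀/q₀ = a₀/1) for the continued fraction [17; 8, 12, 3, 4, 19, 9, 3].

22141/1293

Using pₖ = aₖpₖ₋₁ + pₖ₋₂, qₖ = aₖqₖ₋₁ + qₖ₋₂ (with p₋₁=1, p₋₂=0, q₋₁=0, q₋₂=1):
  k=0: a=17, p=17, q=1
  k=1: a=8, p=137, q=8
  k=2: a=12, p=1661, q=97
  k=3: a=3, p=5120, q=299
  k=4: a=4, p=22141, q=1293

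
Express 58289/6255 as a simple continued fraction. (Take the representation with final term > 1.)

58289 = 9*6255 + 1994
6255 = 3*1994 + 273
1994 = 7*273 + 83
273 = 3*83 + 24
83 = 3*24 + 11
24 = 2*11 + 2
11 = 5*2 + 1
2 = 2*1 + 0  (stop)
So 58289/6255 = [9; 3, 7, 3, 3, 2, 5, 2].

[9; 3, 7, 3, 3, 2, 5, 2]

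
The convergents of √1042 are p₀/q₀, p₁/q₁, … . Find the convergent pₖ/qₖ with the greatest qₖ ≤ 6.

√1042 = [32; 3, 1, 1, 3, 64, …] (period length 5).
Convergents:
  p_0/q_0 = 32/1
  p_1/q_1 = 97/3
  p_2/q_2 = 129/4
  p_3/q_3 = 226/7
q_2 = 4 ≤ 6 < 7 = q_3, so the answer is 129/4.

129/4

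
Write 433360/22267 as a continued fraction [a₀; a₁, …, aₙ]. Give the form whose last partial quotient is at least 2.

433360 = 19×22267 + 10287
22267 = 2×10287 + 1693
10287 = 6×1693 + 129
1693 = 13×129 + 16
129 = 8×16 + 1
16 = 16×1 + 0  (stop)
So 433360/22267 = [19; 2, 6, 13, 8, 16].

[19; 2, 6, 13, 8, 16]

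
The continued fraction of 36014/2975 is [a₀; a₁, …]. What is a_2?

2

36014 = 12·2975 + 314   →  a_0 = 12
2975 = 9·314 + 149   →  a_1 = 9
314 = 2·149 + 16   →  a_2 = 2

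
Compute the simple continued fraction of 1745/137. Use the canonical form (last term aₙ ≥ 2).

1745 = 12*137 + 101
137 = 1*101 + 36
101 = 2*36 + 29
36 = 1*29 + 7
29 = 4*7 + 1
7 = 7*1 + 0  (stop)
So 1745/137 = [12; 1, 2, 1, 4, 7].

[12; 1, 2, 1, 4, 7]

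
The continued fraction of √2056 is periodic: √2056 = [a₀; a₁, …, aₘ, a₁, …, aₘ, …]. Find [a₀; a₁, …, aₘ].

a₀ = ⌊√2056⌋ = 45.
With m₀=0, d₀=1 and mₖ₊₁ = dₖaₖ − mₖ, dₖ₊₁ = (n − mₖ₊₁²)/dₖ, aₖ₊₁ = ⌊(a₀+mₖ₊₁)/dₖ₊₁⌋:
  k=1: m=45, d=31, a=2
  k=2: m=17, d=57, a=1
  k=3: m=40, d=8, a=10
  k=4: m=40, d=57, a=1
  k=5: m=17, d=31, a=2
  k=6: m=45, d=1, a=90
d=1 and a=2a₀=90 at k=6, so the next step gives (m, d) = (45, 31) again — its k=1 value — and the period has length 6.

[45; 2, 1, 10, 1, 2, 90]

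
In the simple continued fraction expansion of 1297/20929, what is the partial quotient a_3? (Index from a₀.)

3

1297 = 0·20929 + 1297   →  a_0 = 0
20929 = 16·1297 + 177   →  a_1 = 16
1297 = 7·177 + 58   →  a_2 = 7
177 = 3·58 + 3   →  a_3 = 3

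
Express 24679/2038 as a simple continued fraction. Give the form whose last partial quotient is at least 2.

24679 = 12*2038 + 223
2038 = 9*223 + 31
223 = 7*31 + 6
31 = 5*6 + 1
6 = 6*1 + 0  (stop)
So 24679/2038 = [12; 9, 7, 5, 6].

[12; 9, 7, 5, 6]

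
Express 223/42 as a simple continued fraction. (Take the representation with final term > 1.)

223 = 5×42 + 13
42 = 3×13 + 3
13 = 4×3 + 1
3 = 3×1 + 0  (stop)
So 223/42 = [5; 3, 4, 3].

[5; 3, 4, 3]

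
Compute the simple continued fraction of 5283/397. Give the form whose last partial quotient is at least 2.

5283 = 13×397 + 122
397 = 3×122 + 31
122 = 3×31 + 29
31 = 1×29 + 2
29 = 14×2 + 1
2 = 2×1 + 0  (stop)
So 5283/397 = [13; 3, 3, 1, 14, 2].

[13; 3, 3, 1, 14, 2]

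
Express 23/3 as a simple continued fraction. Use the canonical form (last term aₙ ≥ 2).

23 = 7*3 + 2
3 = 1*2 + 1
2 = 2*1 + 0  (stop)
So 23/3 = [7; 1, 2].

[7; 1, 2]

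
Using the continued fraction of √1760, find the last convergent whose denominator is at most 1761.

√1760 = [41; 1, 19, 1, 82, …] (period length 4).
Convergents:
  p_0/q_0 = 41/1
  p_1/q_1 = 42/1
  p_2/q_2 = 839/20
  p_3/q_3 = 881/21
  p_4/q_4 = 73081/1742
  p_5/q_5 = 73962/1763
q_4 = 1742 ≤ 1761 < 1763 = q_5, so the answer is 73081/1742.

73081/1742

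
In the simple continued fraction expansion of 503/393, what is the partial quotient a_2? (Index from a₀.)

503 = 1·393 + 110   →  a_0 = 1
393 = 3·110 + 63   →  a_1 = 3
110 = 1·63 + 47   →  a_2 = 1

1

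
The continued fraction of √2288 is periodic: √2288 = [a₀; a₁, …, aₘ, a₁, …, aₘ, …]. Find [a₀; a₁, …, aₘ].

[47; 1, 4, 1, 94]

a₀ = ⌊√2288⌋ = 47.
With m₀=0, d₀=1 and mₖ₊₁ = dₖaₖ − mₖ, dₖ₊₁ = (n − mₖ₊₁²)/dₖ, aₖ₊₁ = ⌊(a₀+mₖ₊₁)/dₖ₊₁⌋:
  k=1: m=47, d=79, a=1
  k=2: m=32, d=16, a=4
  k=3: m=32, d=79, a=1
  k=4: m=47, d=1, a=94
d=1 and a=2a₀=94 at k=4, so the next step gives (m, d) = (47, 79) again — its k=1 value — and the period has length 4.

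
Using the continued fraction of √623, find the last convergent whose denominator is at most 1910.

√623 = [24; 1, 23, 1, 48, …] (period length 4).
Convergents:
  p_0/q_0 = 24/1
  p_1/q_1 = 25/1
  p_2/q_2 = 599/24
  p_3/q_3 = 624/25
  p_4/q_4 = 30551/1224
  p_5/q_5 = 31175/1249
  p_6/q_6 = 747576/29951
q_5 = 1249 ≤ 1910 < 29951 = q_6, so the answer is 31175/1249.

31175/1249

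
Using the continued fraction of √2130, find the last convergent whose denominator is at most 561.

√2130 = [46; 6, 1, 1, 2, 1, 1, 6, 92, …] (period length 8).
Convergents:
  p_0/q_0 = 46/1
  p_1/q_1 = 277/6
  p_2/q_2 = 323/7
  p_3/q_3 = 600/13
  p_4/q_4 = 1523/33
  p_5/q_5 = 2123/46
  p_6/q_6 = 3646/79
  p_7/q_7 = 23999/520
  p_8/q_8 = 2211554/47919
q_7 = 520 ≤ 561 < 47919 = q_8, so the answer is 23999/520.

23999/520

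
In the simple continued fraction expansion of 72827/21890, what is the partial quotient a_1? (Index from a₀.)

3

72827 = 3·21890 + 7157   →  a_0 = 3
21890 = 3·7157 + 419   →  a_1 = 3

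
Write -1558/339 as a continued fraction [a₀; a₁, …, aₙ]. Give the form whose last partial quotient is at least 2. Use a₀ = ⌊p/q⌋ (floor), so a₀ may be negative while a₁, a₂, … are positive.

-1558 = -5×339 + 137
339 = 2×137 + 65
137 = 2×65 + 7
65 = 9×7 + 2
7 = 3×2 + 1
2 = 2×1 + 0  (stop)
So -1558/339 = [-5; 2, 2, 9, 3, 2].

[-5; 2, 2, 9, 3, 2]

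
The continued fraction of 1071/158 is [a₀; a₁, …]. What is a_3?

1071 = 6·158 + 123   →  a_0 = 6
158 = 1·123 + 35   →  a_1 = 1
123 = 3·35 + 18   →  a_2 = 3
35 = 1·18 + 17   →  a_3 = 1

1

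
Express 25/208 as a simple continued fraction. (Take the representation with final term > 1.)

25 = 0×208 + 25
208 = 8×25 + 8
25 = 3×8 + 1
8 = 8×1 + 0  (stop)
So 25/208 = [0; 8, 3, 8].

[0; 8, 3, 8]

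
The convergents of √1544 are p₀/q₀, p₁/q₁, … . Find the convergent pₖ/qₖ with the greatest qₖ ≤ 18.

668/17

√1544 = [39; 3, 2, 2, 9, 2, 2, 3, 78, …] (period length 8).
Convergents:
  p_0/q_0 = 39/1
  p_1/q_1 = 118/3
  p_2/q_2 = 275/7
  p_3/q_3 = 668/17
  p_4/q_4 = 6287/160
q_3 = 17 ≤ 18 < 160 = q_4, so the answer is 668/17.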